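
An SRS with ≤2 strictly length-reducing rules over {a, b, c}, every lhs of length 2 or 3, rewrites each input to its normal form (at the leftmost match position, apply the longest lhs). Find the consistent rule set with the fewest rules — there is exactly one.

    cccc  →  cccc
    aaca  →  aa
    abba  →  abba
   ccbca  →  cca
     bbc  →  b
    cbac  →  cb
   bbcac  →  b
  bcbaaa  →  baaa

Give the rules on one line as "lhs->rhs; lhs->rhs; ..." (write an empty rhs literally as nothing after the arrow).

  | cccc
  | aaca => aa
  | abba
  | ccbca => cca

ac->; bc->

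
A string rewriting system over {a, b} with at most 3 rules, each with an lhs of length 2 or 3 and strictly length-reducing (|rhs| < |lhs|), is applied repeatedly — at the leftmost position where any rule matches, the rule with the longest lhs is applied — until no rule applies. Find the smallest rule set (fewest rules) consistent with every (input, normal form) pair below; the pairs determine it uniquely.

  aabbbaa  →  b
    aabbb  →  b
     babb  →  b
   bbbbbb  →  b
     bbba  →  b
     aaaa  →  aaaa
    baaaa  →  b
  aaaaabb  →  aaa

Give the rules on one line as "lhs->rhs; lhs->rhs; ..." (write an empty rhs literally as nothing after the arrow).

  | aabbbaa => abbaa => baa => ba => b
  | aabbb => abb => b
  | babb => bbb => bb => b
  | bbbbbb => bbbbb => bbbb => bbb => bb => b

ab->; ba->b; bb->b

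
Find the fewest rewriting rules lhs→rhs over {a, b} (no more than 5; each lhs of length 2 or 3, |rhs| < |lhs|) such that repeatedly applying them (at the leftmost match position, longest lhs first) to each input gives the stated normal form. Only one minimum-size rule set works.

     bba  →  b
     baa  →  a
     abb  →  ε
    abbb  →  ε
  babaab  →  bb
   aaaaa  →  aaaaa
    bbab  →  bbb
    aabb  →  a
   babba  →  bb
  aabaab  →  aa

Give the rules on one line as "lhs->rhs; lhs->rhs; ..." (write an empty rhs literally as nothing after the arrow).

  | bba => b
  | baa => a
  | abb => ab => ε
  | abbb => abb => ab => ε

ab->; abb->ab; ba->; bab->bb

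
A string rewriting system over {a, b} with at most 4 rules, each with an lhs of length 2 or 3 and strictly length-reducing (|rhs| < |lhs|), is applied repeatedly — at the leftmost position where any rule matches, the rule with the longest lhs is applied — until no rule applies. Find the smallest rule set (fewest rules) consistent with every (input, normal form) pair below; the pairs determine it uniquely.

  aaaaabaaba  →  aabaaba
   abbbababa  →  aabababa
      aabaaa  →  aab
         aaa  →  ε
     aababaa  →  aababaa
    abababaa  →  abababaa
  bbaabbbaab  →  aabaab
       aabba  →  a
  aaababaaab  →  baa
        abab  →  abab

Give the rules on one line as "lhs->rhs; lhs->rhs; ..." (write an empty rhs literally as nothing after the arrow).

  | aaaaabaaba => aabaaba
  | abbbababa => aabababa
  | aabaaa => aab
  | aaa => ε

aaa->; abb->aa; bba->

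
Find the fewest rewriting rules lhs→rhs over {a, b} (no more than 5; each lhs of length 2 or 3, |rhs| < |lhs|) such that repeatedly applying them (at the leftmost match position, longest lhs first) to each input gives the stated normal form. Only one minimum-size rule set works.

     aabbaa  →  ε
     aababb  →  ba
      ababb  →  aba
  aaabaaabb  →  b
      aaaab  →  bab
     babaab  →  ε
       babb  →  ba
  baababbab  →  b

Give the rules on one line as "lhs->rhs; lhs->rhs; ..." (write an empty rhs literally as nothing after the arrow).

aa->; aaa->b; baa->aa; bb->

  | aabbaa => bbaa => aa => ε
  | aababb => babb => ba
  | ababb => aba
  | aaabaaabb => bbaaabb => aaabb => bbb => b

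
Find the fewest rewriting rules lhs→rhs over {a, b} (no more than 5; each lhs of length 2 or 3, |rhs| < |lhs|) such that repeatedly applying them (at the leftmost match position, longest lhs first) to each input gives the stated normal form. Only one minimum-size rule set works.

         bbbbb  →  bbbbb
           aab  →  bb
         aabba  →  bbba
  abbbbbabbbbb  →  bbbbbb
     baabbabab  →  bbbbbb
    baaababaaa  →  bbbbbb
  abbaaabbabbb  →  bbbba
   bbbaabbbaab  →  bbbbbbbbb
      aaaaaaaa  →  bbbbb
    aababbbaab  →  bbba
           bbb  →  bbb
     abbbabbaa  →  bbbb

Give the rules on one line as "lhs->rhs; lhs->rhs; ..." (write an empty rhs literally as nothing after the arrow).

  | bbbbb
  | aab => bb
  | aabba => bbba
  | abbbbbabbbbb => abbbbabbbbb => abbbabbbbb => abbabbbbb => ababbbbb => bbbbbb

aa->b; aaa->bb; ab->a; aba->b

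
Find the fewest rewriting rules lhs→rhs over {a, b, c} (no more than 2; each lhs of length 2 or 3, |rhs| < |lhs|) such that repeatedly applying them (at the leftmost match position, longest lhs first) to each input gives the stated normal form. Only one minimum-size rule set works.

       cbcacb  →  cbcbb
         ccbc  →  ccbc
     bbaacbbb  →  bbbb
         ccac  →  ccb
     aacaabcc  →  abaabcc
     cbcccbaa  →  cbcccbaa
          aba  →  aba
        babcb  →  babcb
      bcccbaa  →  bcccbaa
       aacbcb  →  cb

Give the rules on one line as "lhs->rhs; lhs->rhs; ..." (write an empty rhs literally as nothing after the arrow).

  | cbcacb => cbcbb
  | ccbc
  | bbaacbbb => bbabbbb => bbbb
  | ccac => ccb

abb->; ac->b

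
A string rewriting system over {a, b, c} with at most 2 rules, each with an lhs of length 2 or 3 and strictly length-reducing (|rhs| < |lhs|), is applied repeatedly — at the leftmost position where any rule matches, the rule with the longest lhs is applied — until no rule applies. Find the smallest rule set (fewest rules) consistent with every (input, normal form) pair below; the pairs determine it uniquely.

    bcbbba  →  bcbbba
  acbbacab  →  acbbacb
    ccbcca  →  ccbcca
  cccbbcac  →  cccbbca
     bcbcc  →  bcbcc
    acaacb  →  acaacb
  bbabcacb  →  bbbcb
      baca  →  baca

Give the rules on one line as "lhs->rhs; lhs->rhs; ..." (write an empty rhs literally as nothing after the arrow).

ab->b; cac->ca

  | bcbbba
  | acbbacab => acbbacb
  | ccbcca
  | cccbbcac => cccbbca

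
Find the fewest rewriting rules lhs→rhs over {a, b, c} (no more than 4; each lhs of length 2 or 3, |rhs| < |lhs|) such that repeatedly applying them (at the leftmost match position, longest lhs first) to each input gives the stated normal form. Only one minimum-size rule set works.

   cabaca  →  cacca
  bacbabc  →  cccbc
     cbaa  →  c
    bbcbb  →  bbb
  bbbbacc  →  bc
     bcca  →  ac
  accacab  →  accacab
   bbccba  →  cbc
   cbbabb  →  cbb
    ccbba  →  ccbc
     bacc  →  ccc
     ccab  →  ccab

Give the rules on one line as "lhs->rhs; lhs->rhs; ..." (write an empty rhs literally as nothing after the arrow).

ba->c; baa->; bcb->b; bcc->ab

  | cabaca => cacca
  | bacbabc => ccbabc => cccbc
  | cbaa => c
  | bbcbb => bbb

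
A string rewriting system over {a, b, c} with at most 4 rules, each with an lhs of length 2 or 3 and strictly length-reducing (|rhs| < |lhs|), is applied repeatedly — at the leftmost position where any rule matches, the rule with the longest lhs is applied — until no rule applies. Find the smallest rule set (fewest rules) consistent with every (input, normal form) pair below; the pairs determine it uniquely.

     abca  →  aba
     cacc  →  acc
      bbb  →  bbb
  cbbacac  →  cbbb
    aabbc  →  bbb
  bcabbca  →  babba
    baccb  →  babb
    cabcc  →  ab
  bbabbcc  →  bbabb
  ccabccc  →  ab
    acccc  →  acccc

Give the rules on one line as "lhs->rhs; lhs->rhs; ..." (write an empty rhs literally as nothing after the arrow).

  | abca => aba
  | cacc => acc
  | bbb
  | cbbacac => cbbaac => cbbbc => cbbb

aa->b; bc->b; ca->a; ccb->bb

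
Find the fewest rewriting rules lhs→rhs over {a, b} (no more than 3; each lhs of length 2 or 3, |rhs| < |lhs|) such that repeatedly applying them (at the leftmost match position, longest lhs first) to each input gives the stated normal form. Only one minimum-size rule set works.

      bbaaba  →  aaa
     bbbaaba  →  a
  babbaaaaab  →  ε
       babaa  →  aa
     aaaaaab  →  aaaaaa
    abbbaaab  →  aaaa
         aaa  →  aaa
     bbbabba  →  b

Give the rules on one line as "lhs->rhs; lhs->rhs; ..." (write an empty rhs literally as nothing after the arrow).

ab->a; ba->b; bb->

  | bbaaba => aaba => aaa
  | bbbaaba => baaba => baba => bba => a
  | babbaaaaab => bbbaaaaab => baaaaab => baaaab => baaab => baab => bab => bb => ε
  | babaa => bbaa => aa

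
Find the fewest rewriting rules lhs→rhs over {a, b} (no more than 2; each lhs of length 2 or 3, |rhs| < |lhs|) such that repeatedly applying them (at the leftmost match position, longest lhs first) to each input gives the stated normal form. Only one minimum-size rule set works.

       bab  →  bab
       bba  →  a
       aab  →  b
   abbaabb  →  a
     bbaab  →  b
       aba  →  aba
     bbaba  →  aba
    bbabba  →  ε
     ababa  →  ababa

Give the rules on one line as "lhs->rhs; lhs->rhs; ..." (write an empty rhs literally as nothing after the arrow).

aa->; bb->

  | bab
  | bba => a
  | aab => b
  | abbaabb => aaabb => abb => a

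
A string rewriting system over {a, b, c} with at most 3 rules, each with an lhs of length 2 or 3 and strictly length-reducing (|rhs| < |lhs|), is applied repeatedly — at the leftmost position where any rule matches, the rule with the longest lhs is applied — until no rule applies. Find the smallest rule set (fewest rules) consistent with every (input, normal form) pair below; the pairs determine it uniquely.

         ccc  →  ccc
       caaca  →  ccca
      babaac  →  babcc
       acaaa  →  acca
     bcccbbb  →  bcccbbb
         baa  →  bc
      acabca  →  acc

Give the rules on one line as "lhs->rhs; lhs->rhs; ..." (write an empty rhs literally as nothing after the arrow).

  | ccc
  | caaca => ccca
  | babaac => babcc
  | acaaa => acca

aa->c; bca->a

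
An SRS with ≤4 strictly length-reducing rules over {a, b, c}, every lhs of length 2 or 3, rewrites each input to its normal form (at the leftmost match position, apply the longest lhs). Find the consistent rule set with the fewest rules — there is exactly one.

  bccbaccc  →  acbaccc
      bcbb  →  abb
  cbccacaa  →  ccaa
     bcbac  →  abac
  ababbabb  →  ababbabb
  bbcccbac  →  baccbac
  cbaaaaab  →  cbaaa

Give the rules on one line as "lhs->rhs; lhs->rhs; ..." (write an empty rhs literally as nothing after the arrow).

aab->; aca->; bc->a

  | bccbaccc => acbaccc
  | bcbb => abb
  | cbccacaa => cacacaa => ccaa
  | bcbac => abac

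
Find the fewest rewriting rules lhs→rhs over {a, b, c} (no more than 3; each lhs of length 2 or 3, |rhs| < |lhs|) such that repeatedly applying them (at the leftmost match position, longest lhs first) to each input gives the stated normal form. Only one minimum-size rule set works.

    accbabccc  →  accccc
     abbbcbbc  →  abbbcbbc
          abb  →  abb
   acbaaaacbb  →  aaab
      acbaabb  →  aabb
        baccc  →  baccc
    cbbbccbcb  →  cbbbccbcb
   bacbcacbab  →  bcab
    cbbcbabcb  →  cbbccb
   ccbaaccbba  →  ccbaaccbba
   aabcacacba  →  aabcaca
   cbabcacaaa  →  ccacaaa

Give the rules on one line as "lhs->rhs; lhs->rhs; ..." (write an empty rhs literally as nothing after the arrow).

  | accbabccc => accccc
  | abbbcbbc
  | abb
  | acbaaaacbb => aaaacbb => aaab

acb->; bab->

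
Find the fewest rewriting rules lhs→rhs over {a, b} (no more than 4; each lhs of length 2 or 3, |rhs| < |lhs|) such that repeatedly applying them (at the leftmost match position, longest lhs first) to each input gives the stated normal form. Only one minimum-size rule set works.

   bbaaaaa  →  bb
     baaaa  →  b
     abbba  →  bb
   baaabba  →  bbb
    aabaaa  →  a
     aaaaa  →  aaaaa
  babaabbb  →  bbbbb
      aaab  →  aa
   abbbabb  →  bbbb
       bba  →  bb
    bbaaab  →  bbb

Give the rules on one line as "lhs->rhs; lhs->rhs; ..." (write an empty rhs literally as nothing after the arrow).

ab->; aba->ab; ba->b

  | bbaaaaa => bbaaaa => bbaaa => bbaa => bba => bb
  | baaaa => baaa => baa => ba => b
  | abbba => bba => bb
  | baaabba => baabba => babba => bbba => bbb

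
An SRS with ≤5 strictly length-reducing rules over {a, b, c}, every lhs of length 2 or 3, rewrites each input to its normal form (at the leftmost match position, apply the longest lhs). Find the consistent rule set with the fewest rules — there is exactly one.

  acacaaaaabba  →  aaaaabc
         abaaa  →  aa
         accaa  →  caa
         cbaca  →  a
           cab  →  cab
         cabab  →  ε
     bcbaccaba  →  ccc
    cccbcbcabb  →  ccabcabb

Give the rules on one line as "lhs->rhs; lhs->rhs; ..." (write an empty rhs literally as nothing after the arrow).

  | acacaaaaabba => acaaaaabba => aaaaabba => aaaaabc
  | abaaa => acaa => aa
  | accaa => caa
  | cbaca => aca => a

ac->; ba->c; cb->; cbc->a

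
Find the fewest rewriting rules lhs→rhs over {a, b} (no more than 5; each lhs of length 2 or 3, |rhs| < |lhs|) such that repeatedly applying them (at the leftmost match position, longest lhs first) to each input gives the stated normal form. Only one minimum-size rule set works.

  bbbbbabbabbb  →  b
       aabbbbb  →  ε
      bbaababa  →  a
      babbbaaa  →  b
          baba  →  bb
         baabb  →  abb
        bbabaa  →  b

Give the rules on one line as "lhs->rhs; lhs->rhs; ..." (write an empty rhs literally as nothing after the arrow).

  | bbbbbabbabbb => bbabbabbb => bbbbabbb => babbb => bbbb => b
  | aabbbbb => bbbbbb => bbb => ε
  | bbaababa => bababa => bbaba => bbba => a
  | babbbaaa => bbbbaaa => baaa => aa => b

aa->b; ba->b; baa->a; bbb->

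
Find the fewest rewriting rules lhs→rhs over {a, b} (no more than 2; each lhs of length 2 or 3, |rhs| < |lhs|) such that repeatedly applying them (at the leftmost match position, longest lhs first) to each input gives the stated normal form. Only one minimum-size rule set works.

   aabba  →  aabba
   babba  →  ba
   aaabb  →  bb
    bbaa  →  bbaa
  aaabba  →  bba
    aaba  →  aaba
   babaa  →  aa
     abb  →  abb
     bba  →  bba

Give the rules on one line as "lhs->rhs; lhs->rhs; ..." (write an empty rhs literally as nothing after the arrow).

aaa->; bab->

  | aabba
  | babba => ba
  | aaabb => bb
  | bbaa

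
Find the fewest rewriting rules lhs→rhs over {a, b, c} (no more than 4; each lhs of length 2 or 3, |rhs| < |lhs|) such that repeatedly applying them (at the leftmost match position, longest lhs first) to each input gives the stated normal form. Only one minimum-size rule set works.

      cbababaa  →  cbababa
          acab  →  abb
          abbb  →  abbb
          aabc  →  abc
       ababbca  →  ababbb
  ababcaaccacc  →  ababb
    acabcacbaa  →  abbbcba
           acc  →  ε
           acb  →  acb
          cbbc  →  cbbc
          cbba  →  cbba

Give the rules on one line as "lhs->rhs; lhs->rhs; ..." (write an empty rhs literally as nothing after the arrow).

  | cbababaa => cbababa
  | acab => abb
  | abbb
  | aabc => abc

aa->a; acc->; ca->b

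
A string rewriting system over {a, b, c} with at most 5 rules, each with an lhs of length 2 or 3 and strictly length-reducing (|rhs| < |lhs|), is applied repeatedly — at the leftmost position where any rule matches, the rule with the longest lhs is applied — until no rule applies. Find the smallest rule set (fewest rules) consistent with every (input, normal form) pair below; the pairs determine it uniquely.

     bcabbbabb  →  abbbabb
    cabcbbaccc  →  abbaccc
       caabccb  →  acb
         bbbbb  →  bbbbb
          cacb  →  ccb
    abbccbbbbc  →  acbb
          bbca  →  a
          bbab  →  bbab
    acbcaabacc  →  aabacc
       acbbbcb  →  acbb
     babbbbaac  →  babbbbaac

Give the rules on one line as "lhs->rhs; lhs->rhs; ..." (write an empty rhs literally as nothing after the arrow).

  | bcabbbabb => abbbabb
  | cabcbbaccc => abcbbaccc => abbaccc
  | caabccb => cabccb => abccb => acb
  | bbbbb

bbc->; bc->; ca->c; cab->ab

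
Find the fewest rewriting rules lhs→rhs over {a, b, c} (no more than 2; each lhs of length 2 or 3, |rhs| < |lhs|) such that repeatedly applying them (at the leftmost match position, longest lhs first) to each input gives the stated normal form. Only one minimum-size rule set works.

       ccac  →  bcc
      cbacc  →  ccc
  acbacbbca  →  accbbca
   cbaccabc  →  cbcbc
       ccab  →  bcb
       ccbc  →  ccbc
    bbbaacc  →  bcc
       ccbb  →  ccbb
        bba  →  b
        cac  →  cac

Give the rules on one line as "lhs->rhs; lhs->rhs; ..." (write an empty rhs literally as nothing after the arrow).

  | ccac => bcc
  | cbacc => ccc
  | acbacbbca => accbbca
  | cbaccabc => cccabc => cbcbc

ba->; cca->bc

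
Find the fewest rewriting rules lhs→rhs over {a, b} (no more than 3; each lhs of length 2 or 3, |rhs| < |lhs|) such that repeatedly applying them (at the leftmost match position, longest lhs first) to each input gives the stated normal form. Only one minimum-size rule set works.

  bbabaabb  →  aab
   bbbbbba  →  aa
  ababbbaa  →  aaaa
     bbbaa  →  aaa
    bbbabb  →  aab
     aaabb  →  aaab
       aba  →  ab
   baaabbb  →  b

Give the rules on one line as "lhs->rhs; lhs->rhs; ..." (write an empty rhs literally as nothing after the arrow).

ba->b; bb->b; bba->aa

  | bbabaabb => aabaabb => aababb => aabbb => aabb => aab
  | bbbbbba => bbbbba => bbbba => bbba => bba => aa
  | ababbbaa => abbbbaa => abbbaa => abbaa => aaaa
  | bbbaa => bbaa => aaa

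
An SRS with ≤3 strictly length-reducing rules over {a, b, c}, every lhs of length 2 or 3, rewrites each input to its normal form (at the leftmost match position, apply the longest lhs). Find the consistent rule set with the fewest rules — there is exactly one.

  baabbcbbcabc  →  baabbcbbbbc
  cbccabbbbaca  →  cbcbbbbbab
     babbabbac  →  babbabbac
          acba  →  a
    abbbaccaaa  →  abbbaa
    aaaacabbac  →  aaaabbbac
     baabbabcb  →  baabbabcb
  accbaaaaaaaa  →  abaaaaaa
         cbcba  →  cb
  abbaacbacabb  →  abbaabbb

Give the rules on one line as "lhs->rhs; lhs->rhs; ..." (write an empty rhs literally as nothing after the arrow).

  | baabbcbbcabc => baabbcbbbbc
  | cbccabbbbaca => cbcbbbbbaca => cbcbbbbbab
  | babbabbac
  | acba => a

ca->b; cba->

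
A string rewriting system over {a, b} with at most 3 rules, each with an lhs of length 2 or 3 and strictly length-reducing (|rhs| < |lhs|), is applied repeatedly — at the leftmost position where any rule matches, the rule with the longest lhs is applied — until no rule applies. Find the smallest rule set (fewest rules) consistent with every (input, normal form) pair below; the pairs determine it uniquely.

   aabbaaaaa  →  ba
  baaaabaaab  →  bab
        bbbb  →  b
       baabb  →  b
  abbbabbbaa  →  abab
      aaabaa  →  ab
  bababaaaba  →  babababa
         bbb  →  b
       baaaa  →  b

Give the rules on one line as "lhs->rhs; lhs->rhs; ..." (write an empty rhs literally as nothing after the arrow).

  | aabbaaaaa => bbaaaaa => baaaaa => baaa => ba
  | baaaabaaab => baabaaab => bbaaab => baaab => bab
  | bbbb => bbb => bb => b
  | baabb => bbb => bb => b

aa->; bb->b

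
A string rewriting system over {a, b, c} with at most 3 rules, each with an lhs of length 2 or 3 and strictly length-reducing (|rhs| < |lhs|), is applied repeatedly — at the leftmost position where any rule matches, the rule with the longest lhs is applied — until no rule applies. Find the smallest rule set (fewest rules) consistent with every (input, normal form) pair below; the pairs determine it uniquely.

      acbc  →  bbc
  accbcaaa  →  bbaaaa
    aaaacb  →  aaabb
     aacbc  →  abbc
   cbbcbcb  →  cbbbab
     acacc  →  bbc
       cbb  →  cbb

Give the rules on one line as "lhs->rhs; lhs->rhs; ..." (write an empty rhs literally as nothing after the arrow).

  | acbc => bbc
  | accbcaaa => bcbcaaa => bbaaaa
  | aaaacb => aaabb
  | aacbc => abbc

ac->b; cbc->ba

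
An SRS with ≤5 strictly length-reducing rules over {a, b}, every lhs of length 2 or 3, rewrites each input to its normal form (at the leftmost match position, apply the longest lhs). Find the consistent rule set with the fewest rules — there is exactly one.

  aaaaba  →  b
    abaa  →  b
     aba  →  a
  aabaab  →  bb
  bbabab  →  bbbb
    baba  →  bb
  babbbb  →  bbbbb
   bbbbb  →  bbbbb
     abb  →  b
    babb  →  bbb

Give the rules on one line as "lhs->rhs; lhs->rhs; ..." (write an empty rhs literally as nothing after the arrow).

aa->b; ab->; ba->b; baa->

  | aaaaba => baaba => ba => b
  | abaa => aa => b
  | aba => a
  | aabaab => bbaab => bb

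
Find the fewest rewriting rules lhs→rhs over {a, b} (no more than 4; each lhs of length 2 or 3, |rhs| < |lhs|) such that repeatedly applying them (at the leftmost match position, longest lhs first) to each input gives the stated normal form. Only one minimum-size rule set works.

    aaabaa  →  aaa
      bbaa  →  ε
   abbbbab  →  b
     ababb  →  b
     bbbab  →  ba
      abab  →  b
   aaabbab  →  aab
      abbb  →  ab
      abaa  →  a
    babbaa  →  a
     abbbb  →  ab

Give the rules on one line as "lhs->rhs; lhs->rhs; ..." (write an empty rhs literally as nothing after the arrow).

aba->; baa->; bab->ba; bb->b

  | aaabaa => aaa
  | bbaa => baa => ε
  | abbbbab => abbbab => abbab => abab => b
  | ababb => bb => b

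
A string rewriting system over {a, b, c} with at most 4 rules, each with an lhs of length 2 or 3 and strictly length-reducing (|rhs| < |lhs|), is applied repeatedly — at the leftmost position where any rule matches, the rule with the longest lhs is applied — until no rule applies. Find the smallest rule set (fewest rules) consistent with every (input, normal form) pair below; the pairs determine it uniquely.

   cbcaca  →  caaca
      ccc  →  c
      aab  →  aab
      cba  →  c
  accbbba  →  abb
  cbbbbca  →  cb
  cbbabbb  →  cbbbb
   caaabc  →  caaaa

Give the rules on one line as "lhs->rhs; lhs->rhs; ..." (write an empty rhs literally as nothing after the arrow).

  | cbcaca => caaca
  | ccc => c
  | aab
  | cba => c

ba->; bc->a; cc->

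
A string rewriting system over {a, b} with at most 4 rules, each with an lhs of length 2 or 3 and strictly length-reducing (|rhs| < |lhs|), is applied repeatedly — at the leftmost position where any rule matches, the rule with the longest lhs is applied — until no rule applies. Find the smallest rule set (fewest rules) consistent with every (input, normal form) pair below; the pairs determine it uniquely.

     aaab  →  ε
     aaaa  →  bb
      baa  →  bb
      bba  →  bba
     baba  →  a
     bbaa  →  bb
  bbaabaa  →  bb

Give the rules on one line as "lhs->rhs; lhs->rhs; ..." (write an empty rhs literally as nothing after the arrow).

  | aaab => bab => ε
  | aaaa => baa => bb
  | baa => bb
  | bba

aa->b; bab->; bbb->bb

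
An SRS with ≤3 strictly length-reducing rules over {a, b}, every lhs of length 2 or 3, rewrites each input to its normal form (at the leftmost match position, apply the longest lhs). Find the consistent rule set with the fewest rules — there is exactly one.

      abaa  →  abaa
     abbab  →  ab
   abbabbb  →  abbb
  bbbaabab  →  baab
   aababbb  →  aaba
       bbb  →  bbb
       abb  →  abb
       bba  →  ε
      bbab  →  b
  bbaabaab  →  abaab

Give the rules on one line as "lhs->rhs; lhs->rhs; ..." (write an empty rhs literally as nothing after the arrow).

bab->ba; bba->

  | abaa
  | abbab => ab
  | abbabbb => abbb
  | bbbaabab => babab => baab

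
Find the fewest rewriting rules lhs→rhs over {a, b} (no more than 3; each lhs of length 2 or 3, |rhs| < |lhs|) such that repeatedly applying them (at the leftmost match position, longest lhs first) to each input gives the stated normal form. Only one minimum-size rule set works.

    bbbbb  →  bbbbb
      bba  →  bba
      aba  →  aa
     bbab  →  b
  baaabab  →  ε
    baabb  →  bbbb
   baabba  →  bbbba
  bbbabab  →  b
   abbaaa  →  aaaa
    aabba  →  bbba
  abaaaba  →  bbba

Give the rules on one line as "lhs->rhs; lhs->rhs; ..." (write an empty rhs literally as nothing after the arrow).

  | bbbbb
  | bba
  | aba => aa
  | bbab => b

aab->bb; ab->a; bab->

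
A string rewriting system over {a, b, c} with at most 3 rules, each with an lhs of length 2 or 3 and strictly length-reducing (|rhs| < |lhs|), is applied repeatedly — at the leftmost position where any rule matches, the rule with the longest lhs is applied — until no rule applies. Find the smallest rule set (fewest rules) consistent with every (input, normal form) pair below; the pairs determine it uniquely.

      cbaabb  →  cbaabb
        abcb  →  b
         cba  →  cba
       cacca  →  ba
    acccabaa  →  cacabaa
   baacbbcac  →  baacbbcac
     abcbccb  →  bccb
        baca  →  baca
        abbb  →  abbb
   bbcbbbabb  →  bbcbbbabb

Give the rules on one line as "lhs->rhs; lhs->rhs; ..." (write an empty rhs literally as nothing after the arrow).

abc->; acc->ca; cca->b

  | cbaabb
  | abcb => b
  | cba
  | cacca => ccaa => ba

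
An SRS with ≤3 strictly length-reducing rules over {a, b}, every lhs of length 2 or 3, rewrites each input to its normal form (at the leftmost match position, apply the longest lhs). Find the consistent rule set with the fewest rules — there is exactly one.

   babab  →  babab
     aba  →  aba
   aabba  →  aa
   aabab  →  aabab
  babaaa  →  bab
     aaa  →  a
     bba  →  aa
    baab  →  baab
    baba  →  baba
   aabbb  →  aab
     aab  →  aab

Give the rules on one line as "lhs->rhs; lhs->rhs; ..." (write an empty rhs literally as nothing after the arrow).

  | babab
  | aba
  | aabba => aaaa => bba => aa
  | aabab

aaa->bb; bb->a; bbb->b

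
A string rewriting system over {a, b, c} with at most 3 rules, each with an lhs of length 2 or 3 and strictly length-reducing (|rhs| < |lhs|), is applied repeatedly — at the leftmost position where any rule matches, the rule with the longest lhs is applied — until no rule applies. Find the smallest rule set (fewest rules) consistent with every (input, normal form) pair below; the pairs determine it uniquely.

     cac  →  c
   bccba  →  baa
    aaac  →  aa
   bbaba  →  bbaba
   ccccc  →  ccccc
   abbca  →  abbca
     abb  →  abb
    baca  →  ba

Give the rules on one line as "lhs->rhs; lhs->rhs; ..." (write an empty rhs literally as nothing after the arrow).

ac->; ccb->a

  | cac => c
  | bccba => baa
  | aaac => aa
  | bbaba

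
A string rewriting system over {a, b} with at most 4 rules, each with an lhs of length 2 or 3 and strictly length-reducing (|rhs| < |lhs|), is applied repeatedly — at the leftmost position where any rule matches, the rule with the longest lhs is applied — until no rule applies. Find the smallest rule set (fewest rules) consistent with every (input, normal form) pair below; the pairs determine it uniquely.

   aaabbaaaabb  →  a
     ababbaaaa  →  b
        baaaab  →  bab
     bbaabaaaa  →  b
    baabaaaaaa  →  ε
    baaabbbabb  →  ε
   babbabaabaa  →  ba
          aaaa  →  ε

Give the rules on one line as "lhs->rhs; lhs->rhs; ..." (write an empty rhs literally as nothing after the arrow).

aa->; aba->b; baa->ab; bb->a

  | aaabbaaaabb => abbaaaabb => aaaaaabb => aaaabb => aabb => bb => a
  | ababbaaaa => bbbaaaa => abaaaa => baaa => aba => b
  | baaaab => abaab => bab
  | bbaabaaaa => aaabaaaa => abaaaa => baaa => aba => b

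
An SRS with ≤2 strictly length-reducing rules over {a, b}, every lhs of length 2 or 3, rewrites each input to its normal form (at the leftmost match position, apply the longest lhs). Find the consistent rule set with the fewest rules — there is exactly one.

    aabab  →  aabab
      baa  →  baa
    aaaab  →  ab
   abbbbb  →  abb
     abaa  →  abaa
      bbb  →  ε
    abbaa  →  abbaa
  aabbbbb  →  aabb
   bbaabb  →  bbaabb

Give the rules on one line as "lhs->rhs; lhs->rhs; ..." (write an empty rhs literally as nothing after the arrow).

aaa->; bbb->

  | aabab
  | baa
  | aaaab => ab
  | abbbbb => abb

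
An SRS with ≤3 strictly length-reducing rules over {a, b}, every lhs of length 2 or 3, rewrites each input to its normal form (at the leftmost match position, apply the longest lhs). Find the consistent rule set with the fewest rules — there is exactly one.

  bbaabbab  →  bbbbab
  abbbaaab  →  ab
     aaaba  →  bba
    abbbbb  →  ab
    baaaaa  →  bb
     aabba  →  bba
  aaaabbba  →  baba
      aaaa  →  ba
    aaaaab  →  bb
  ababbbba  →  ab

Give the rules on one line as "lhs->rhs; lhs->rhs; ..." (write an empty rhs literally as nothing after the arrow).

aa->; aaa->b; abb->a

  | bbaabbab => bbbbab
  | abbbaaab => abaaab => abbb => ab
  | aaaba => bba
  | abbbbb => abbb => ab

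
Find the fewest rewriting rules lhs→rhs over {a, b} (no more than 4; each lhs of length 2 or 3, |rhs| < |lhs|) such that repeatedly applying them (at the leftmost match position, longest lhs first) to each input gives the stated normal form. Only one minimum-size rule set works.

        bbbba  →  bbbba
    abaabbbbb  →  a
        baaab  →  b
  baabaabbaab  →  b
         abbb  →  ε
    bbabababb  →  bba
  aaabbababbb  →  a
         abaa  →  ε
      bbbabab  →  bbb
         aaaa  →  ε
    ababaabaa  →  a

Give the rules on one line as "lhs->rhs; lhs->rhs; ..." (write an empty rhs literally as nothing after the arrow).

  | bbbba
  | abaabbbbb => aabbbbb => abbbb => abb => a
  | baaab => bab => b
  | baabaabbaab => baaabbaab => babbaab => baaab => bab => b

aa->; aab->a; ab->; abb->a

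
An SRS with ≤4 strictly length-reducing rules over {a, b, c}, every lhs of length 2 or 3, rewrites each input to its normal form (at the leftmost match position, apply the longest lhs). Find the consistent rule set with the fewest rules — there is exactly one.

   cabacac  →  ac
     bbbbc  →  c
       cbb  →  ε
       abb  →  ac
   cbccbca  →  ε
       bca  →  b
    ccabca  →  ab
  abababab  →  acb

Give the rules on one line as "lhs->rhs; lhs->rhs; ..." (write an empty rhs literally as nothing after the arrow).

  | cabacac => bacac => ccac => ac
  | bbbbc => cbbc => ccc => c
  | cbb => cc => ε
  | abb => ac

ba->c; bb->c; ca->; cc->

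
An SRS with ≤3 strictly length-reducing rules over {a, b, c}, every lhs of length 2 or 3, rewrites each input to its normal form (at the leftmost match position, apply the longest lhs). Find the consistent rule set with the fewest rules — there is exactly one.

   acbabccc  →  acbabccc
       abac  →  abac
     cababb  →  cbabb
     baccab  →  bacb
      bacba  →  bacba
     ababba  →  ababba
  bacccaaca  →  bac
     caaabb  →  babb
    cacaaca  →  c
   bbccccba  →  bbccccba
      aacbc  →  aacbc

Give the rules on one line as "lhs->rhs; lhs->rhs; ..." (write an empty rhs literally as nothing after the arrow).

ca->c; caa->b; cca->c

  | acbabccc
  | abac
  | cababb => cbabb
  | baccab => bacb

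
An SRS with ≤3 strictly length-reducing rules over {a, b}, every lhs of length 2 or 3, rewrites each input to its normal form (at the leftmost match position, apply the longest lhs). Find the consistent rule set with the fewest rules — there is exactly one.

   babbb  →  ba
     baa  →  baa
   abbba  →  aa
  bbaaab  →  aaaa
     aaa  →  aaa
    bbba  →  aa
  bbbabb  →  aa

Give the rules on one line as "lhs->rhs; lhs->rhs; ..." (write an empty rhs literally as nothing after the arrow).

ab->a; bb->a

  | babbb => babb => bab => ba
  | baa
  | abbba => abba => aba => aa
  | bbaaab => aaaab => aaaa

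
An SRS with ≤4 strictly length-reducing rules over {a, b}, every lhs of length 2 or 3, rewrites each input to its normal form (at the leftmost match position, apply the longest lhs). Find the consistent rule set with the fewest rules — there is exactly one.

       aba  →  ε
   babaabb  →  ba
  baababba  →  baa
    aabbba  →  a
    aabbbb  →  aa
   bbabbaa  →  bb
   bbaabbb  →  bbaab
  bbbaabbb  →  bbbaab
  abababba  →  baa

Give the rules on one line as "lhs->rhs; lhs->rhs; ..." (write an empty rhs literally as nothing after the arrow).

  | aba => ε
  | babaabb => babb => ba
  | baababba => babba => baa
  | aabbba => aaba => a

aaa->; aba->; abb->a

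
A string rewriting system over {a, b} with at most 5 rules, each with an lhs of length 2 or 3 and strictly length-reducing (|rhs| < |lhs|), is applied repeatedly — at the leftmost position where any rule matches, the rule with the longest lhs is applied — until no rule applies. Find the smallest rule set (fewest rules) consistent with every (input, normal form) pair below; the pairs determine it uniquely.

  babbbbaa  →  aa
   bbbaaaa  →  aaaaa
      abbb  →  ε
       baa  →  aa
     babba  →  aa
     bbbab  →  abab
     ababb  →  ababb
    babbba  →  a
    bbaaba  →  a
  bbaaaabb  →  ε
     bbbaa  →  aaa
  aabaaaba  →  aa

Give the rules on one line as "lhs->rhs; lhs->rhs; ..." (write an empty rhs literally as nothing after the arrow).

  | babbbbaa => baabbaa => aabbaa => baa => aa
  | bbbaaaa => abaaaa => aaaaa
  | abbb => aab => ε
  | baa => aa

aab->; baa->aa; bba->a; bbb->ab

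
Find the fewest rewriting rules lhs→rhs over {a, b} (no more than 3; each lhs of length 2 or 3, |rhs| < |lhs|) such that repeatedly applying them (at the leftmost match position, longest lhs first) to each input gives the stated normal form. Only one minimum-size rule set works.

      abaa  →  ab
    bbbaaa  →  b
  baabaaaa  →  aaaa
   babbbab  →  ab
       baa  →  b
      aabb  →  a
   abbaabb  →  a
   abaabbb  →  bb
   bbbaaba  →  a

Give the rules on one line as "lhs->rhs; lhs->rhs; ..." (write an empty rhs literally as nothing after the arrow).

  | abaa => aba => ab
  | bbbaaa => baaa => baa => ba => b
  | baabaaaa => babaaaa => bbaaaa => aaaa
  | babbbab => bbbbab => bbab => ab

abb->; ba->b; bba->a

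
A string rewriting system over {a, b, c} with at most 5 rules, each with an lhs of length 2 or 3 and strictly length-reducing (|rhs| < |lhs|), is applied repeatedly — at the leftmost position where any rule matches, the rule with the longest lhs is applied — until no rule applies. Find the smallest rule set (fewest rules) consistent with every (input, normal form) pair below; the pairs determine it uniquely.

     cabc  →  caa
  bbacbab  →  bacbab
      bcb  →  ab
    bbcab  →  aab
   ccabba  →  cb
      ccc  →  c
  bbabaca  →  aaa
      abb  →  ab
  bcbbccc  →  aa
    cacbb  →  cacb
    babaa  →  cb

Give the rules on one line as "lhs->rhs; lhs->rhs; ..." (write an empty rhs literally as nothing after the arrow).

aba->cb; bb->b; bc->a; cc->

  | cabc => caa
  | bbacbab => bacbab
  | bcb => ab
  | bbcab => bcab => aab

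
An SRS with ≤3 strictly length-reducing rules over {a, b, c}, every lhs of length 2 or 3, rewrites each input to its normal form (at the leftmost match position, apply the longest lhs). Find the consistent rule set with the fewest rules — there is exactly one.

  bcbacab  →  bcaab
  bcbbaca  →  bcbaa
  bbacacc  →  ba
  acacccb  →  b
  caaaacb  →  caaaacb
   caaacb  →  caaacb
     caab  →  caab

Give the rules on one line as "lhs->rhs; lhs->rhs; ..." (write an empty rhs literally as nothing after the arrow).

  | bcbacab => bcaab
  | bcbbaca => bcbaa
  | bbacacc => baacc => ba
  | acacccb => accb => b

acc->; bac->a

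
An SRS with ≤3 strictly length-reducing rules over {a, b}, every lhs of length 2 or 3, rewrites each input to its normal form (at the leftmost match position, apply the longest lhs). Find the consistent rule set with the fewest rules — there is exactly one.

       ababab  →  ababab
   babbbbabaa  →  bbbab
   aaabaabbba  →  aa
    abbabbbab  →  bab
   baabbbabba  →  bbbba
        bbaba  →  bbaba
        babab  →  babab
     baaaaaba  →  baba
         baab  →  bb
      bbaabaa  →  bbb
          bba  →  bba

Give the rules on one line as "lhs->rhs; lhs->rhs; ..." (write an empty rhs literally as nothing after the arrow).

  | ababab
  | babbbbabaa => bbbabaa => bbbab
  | aaabaabbba => aaabbbba => aabba => aa
  | abbabbbab => abbbab => bab

abb->; baa->b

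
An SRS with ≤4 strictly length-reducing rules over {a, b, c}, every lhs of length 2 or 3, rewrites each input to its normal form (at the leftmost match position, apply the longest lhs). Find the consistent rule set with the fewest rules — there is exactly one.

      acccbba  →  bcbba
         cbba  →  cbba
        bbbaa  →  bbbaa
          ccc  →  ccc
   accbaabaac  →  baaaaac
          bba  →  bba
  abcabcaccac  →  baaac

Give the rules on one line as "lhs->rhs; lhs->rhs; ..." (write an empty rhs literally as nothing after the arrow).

  | acccbba => bacbba => bcbba
  | cbba
  | bbbaa
  | ccc

ab->a; acb->cb; acc->ba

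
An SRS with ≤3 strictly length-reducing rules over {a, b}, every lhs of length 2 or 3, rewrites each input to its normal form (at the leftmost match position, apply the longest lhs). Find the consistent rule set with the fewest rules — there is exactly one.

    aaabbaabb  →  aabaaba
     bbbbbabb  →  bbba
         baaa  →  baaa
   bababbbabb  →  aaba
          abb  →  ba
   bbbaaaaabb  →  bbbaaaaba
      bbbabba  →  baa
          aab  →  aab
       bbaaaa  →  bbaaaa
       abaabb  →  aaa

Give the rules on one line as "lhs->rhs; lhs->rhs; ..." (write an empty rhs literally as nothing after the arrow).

  | aaabbaabb => aabaaabb => aabaaba
  | bbbbbabb => bbbbab => bbba
  | baaa
  | bababbbabb => aabbbabb => abababb => aaabb => aaba

abb->ba; bab->a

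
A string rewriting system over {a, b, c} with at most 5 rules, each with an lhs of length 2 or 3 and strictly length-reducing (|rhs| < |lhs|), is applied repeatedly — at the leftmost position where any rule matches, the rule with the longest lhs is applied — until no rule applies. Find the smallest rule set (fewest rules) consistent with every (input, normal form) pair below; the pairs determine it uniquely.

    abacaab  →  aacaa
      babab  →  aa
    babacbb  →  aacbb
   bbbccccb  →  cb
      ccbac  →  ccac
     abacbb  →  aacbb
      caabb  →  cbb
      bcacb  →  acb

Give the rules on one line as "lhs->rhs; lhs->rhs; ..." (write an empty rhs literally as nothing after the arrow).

ab->a; abb->bb; ba->a; bc->

  | abacaab => aacaab => aacaa
  | babab => abab => aab => aa
  | babacbb => abacbb => aacbb
  | bbbccccb => bbcccb => bccb => cb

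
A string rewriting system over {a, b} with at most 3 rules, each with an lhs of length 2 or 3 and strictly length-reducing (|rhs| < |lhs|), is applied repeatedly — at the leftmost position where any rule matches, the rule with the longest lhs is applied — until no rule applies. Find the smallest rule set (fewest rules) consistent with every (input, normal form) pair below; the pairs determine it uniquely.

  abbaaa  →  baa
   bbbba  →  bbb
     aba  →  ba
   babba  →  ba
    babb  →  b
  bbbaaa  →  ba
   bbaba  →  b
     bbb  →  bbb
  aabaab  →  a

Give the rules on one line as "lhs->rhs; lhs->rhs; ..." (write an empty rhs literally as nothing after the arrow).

ab->b; bab->a; bba->b

  | abbaaa => bbaaa => baa
  | bbbba => bbb
  | aba => ba
  | babba => aba => ba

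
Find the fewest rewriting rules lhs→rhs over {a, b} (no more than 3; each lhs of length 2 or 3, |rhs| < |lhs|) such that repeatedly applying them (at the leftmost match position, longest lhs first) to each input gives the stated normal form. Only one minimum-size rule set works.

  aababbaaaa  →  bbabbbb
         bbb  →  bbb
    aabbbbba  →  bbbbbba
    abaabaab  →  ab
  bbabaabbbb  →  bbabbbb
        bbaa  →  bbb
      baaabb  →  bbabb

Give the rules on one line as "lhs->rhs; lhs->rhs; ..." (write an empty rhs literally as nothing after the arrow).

aa->b; aba->

  | aababbaaaa => bbabbaaaa => bbabbbaa => bbabbbb
  | bbb
  | aabbbbba => bbbbbba
  | abaabaab => abaab => ab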